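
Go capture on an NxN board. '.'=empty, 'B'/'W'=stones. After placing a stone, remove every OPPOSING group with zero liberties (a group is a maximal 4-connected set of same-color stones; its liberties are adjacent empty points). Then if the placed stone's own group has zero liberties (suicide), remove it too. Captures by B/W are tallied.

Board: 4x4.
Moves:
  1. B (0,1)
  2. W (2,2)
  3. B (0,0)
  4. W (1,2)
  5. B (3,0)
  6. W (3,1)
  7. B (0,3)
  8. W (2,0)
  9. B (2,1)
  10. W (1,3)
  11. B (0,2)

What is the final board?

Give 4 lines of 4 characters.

Answer: BBBB
..WW
WBW.
.W..

Derivation:
Move 1: B@(0,1) -> caps B=0 W=0
Move 2: W@(2,2) -> caps B=0 W=0
Move 3: B@(0,0) -> caps B=0 W=0
Move 4: W@(1,2) -> caps B=0 W=0
Move 5: B@(3,0) -> caps B=0 W=0
Move 6: W@(3,1) -> caps B=0 W=0
Move 7: B@(0,3) -> caps B=0 W=0
Move 8: W@(2,0) -> caps B=0 W=1
Move 9: B@(2,1) -> caps B=0 W=1
Move 10: W@(1,3) -> caps B=0 W=1
Move 11: B@(0,2) -> caps B=0 W=1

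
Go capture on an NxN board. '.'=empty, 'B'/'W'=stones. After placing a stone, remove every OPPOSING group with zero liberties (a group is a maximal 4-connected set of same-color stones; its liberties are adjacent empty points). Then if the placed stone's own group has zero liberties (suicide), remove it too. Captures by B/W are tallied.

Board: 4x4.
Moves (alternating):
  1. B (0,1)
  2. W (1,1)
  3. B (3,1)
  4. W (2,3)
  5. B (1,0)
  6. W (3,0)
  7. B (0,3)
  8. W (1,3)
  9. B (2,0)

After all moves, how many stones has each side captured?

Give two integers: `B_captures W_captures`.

Move 1: B@(0,1) -> caps B=0 W=0
Move 2: W@(1,1) -> caps B=0 W=0
Move 3: B@(3,1) -> caps B=0 W=0
Move 4: W@(2,3) -> caps B=0 W=0
Move 5: B@(1,0) -> caps B=0 W=0
Move 6: W@(3,0) -> caps B=0 W=0
Move 7: B@(0,3) -> caps B=0 W=0
Move 8: W@(1,3) -> caps B=0 W=0
Move 9: B@(2,0) -> caps B=1 W=0

Answer: 1 0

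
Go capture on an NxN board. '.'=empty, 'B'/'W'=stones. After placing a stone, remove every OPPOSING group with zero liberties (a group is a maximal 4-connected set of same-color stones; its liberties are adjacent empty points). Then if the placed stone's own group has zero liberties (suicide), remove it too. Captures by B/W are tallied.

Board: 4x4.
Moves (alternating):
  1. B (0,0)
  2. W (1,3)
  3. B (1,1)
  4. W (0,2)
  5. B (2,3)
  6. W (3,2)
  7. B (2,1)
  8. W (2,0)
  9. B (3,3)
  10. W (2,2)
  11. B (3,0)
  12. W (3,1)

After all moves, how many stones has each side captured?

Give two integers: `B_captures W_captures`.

Answer: 0 3

Derivation:
Move 1: B@(0,0) -> caps B=0 W=0
Move 2: W@(1,3) -> caps B=0 W=0
Move 3: B@(1,1) -> caps B=0 W=0
Move 4: W@(0,2) -> caps B=0 W=0
Move 5: B@(2,3) -> caps B=0 W=0
Move 6: W@(3,2) -> caps B=0 W=0
Move 7: B@(2,1) -> caps B=0 W=0
Move 8: W@(2,0) -> caps B=0 W=0
Move 9: B@(3,3) -> caps B=0 W=0
Move 10: W@(2,2) -> caps B=0 W=2
Move 11: B@(3,0) -> caps B=0 W=2
Move 12: W@(3,1) -> caps B=0 W=3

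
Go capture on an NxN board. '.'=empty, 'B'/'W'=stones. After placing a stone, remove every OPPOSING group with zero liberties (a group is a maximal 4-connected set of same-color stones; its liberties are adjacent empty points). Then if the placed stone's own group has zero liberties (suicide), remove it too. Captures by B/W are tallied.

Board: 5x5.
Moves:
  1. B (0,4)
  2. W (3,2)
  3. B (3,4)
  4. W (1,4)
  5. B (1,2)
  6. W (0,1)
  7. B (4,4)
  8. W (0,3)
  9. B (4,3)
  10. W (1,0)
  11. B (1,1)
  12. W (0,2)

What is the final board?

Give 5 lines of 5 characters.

Move 1: B@(0,4) -> caps B=0 W=0
Move 2: W@(3,2) -> caps B=0 W=0
Move 3: B@(3,4) -> caps B=0 W=0
Move 4: W@(1,4) -> caps B=0 W=0
Move 5: B@(1,2) -> caps B=0 W=0
Move 6: W@(0,1) -> caps B=0 W=0
Move 7: B@(4,4) -> caps B=0 W=0
Move 8: W@(0,3) -> caps B=0 W=1
Move 9: B@(4,3) -> caps B=0 W=1
Move 10: W@(1,0) -> caps B=0 W=1
Move 11: B@(1,1) -> caps B=0 W=1
Move 12: W@(0,2) -> caps B=0 W=1

Answer: .WWW.
WBB.W
.....
..W.B
...BB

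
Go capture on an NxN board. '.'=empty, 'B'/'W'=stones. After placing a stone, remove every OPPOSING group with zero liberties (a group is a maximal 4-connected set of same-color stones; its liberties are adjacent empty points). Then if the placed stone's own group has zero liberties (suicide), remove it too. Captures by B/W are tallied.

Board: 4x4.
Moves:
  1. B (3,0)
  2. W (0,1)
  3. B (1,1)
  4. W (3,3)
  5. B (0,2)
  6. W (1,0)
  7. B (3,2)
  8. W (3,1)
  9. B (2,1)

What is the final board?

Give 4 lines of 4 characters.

Answer: .WB.
WB..
.B..
B.BW

Derivation:
Move 1: B@(3,0) -> caps B=0 W=0
Move 2: W@(0,1) -> caps B=0 W=0
Move 3: B@(1,1) -> caps B=0 W=0
Move 4: W@(3,3) -> caps B=0 W=0
Move 5: B@(0,2) -> caps B=0 W=0
Move 6: W@(1,0) -> caps B=0 W=0
Move 7: B@(3,2) -> caps B=0 W=0
Move 8: W@(3,1) -> caps B=0 W=0
Move 9: B@(2,1) -> caps B=1 W=0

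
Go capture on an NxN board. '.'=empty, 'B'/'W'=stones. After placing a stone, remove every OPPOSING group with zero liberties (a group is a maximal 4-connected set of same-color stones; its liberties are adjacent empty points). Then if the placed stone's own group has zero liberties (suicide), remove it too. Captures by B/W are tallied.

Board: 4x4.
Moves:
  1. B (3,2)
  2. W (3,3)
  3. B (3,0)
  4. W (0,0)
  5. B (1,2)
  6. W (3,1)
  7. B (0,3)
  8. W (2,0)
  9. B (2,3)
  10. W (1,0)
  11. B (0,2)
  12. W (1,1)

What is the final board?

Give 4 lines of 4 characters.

Move 1: B@(3,2) -> caps B=0 W=0
Move 2: W@(3,3) -> caps B=0 W=0
Move 3: B@(3,0) -> caps B=0 W=0
Move 4: W@(0,0) -> caps B=0 W=0
Move 5: B@(1,2) -> caps B=0 W=0
Move 6: W@(3,1) -> caps B=0 W=0
Move 7: B@(0,3) -> caps B=0 W=0
Move 8: W@(2,0) -> caps B=0 W=1
Move 9: B@(2,3) -> caps B=1 W=1
Move 10: W@(1,0) -> caps B=1 W=1
Move 11: B@(0,2) -> caps B=1 W=1
Move 12: W@(1,1) -> caps B=1 W=1

Answer: W.BB
WWB.
W..B
.WB.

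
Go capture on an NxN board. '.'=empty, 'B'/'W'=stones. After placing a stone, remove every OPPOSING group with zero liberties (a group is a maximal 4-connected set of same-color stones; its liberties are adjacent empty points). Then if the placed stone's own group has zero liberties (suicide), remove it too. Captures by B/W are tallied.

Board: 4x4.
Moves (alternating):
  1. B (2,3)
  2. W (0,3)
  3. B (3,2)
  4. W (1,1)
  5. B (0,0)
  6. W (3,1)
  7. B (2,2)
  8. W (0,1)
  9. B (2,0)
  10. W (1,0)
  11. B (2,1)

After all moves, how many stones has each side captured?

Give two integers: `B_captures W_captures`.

Answer: 0 1

Derivation:
Move 1: B@(2,3) -> caps B=0 W=0
Move 2: W@(0,3) -> caps B=0 W=0
Move 3: B@(3,2) -> caps B=0 W=0
Move 4: W@(1,1) -> caps B=0 W=0
Move 5: B@(0,0) -> caps B=0 W=0
Move 6: W@(3,1) -> caps B=0 W=0
Move 7: B@(2,2) -> caps B=0 W=0
Move 8: W@(0,1) -> caps B=0 W=0
Move 9: B@(2,0) -> caps B=0 W=0
Move 10: W@(1,0) -> caps B=0 W=1
Move 11: B@(2,1) -> caps B=0 W=1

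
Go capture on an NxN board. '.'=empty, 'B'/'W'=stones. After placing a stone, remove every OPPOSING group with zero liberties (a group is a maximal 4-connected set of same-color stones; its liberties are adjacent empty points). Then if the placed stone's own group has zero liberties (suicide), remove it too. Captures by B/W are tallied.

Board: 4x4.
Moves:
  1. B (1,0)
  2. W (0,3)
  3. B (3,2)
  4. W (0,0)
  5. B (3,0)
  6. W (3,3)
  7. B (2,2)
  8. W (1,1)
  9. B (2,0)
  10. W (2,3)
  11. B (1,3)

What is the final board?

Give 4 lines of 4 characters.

Answer: W..W
BW.B
B.B.
B.B.

Derivation:
Move 1: B@(1,0) -> caps B=0 W=0
Move 2: W@(0,3) -> caps B=0 W=0
Move 3: B@(3,2) -> caps B=0 W=0
Move 4: W@(0,0) -> caps B=0 W=0
Move 5: B@(3,0) -> caps B=0 W=0
Move 6: W@(3,3) -> caps B=0 W=0
Move 7: B@(2,2) -> caps B=0 W=0
Move 8: W@(1,1) -> caps B=0 W=0
Move 9: B@(2,0) -> caps B=0 W=0
Move 10: W@(2,3) -> caps B=0 W=0
Move 11: B@(1,3) -> caps B=2 W=0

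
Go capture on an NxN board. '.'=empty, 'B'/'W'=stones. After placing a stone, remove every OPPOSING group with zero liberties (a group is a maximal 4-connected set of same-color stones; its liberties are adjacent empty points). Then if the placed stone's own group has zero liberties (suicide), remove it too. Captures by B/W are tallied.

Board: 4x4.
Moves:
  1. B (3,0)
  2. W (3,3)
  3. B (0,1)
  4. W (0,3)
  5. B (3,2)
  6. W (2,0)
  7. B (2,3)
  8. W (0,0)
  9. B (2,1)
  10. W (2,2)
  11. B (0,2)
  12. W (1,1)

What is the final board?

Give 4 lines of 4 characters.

Answer: WBBW
.W..
WBWB
B.B.

Derivation:
Move 1: B@(3,0) -> caps B=0 W=0
Move 2: W@(3,3) -> caps B=0 W=0
Move 3: B@(0,1) -> caps B=0 W=0
Move 4: W@(0,3) -> caps B=0 W=0
Move 5: B@(3,2) -> caps B=0 W=0
Move 6: W@(2,0) -> caps B=0 W=0
Move 7: B@(2,3) -> caps B=1 W=0
Move 8: W@(0,0) -> caps B=1 W=0
Move 9: B@(2,1) -> caps B=1 W=0
Move 10: W@(2,2) -> caps B=1 W=0
Move 11: B@(0,2) -> caps B=1 W=0
Move 12: W@(1,1) -> caps B=1 W=0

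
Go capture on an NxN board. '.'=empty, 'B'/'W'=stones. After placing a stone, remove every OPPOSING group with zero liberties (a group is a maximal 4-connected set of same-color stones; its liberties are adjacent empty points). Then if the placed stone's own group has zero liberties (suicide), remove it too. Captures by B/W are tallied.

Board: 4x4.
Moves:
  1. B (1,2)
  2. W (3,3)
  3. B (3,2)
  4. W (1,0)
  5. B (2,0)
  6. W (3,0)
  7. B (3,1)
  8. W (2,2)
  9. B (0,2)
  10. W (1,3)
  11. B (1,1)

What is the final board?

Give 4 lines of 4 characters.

Answer: ..B.
WBBW
B.W.
.BBW

Derivation:
Move 1: B@(1,2) -> caps B=0 W=0
Move 2: W@(3,3) -> caps B=0 W=0
Move 3: B@(3,2) -> caps B=0 W=0
Move 4: W@(1,0) -> caps B=0 W=0
Move 5: B@(2,0) -> caps B=0 W=0
Move 6: W@(3,0) -> caps B=0 W=0
Move 7: B@(3,1) -> caps B=1 W=0
Move 8: W@(2,2) -> caps B=1 W=0
Move 9: B@(0,2) -> caps B=1 W=0
Move 10: W@(1,3) -> caps B=1 W=0
Move 11: B@(1,1) -> caps B=1 W=0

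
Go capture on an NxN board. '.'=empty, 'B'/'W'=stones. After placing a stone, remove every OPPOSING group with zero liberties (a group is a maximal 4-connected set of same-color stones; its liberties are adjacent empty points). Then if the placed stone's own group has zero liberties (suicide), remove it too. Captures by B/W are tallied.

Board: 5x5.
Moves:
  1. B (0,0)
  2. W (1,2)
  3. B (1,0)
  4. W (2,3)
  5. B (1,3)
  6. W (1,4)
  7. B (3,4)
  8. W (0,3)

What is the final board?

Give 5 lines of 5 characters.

Move 1: B@(0,0) -> caps B=0 W=0
Move 2: W@(1,2) -> caps B=0 W=0
Move 3: B@(1,0) -> caps B=0 W=0
Move 4: W@(2,3) -> caps B=0 W=0
Move 5: B@(1,3) -> caps B=0 W=0
Move 6: W@(1,4) -> caps B=0 W=0
Move 7: B@(3,4) -> caps B=0 W=0
Move 8: W@(0,3) -> caps B=0 W=1

Answer: B..W.
B.W.W
...W.
....B
.....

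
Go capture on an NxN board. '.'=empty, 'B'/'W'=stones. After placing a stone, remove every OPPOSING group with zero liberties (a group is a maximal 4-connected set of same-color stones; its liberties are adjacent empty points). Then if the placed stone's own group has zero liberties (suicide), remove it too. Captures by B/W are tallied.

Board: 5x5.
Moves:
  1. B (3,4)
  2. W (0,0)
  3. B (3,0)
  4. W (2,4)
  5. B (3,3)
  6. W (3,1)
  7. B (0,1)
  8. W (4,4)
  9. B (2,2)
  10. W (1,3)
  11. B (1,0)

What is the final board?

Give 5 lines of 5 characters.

Move 1: B@(3,4) -> caps B=0 W=0
Move 2: W@(0,0) -> caps B=0 W=0
Move 3: B@(3,0) -> caps B=0 W=0
Move 4: W@(2,4) -> caps B=0 W=0
Move 5: B@(3,3) -> caps B=0 W=0
Move 6: W@(3,1) -> caps B=0 W=0
Move 7: B@(0,1) -> caps B=0 W=0
Move 8: W@(4,4) -> caps B=0 W=0
Move 9: B@(2,2) -> caps B=0 W=0
Move 10: W@(1,3) -> caps B=0 W=0
Move 11: B@(1,0) -> caps B=1 W=0

Answer: .B...
B..W.
..B.W
BW.BB
....W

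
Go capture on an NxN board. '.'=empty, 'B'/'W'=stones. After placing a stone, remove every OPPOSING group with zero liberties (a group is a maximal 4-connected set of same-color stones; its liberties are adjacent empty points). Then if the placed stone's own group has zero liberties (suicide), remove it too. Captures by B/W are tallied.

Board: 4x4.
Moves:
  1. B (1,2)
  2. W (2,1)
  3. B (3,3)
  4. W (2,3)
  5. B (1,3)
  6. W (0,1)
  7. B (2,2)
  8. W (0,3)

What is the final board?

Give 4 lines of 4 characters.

Move 1: B@(1,2) -> caps B=0 W=0
Move 2: W@(2,1) -> caps B=0 W=0
Move 3: B@(3,3) -> caps B=0 W=0
Move 4: W@(2,3) -> caps B=0 W=0
Move 5: B@(1,3) -> caps B=0 W=0
Move 6: W@(0,1) -> caps B=0 W=0
Move 7: B@(2,2) -> caps B=1 W=0
Move 8: W@(0,3) -> caps B=1 W=0

Answer: .W.W
..BB
.WB.
...B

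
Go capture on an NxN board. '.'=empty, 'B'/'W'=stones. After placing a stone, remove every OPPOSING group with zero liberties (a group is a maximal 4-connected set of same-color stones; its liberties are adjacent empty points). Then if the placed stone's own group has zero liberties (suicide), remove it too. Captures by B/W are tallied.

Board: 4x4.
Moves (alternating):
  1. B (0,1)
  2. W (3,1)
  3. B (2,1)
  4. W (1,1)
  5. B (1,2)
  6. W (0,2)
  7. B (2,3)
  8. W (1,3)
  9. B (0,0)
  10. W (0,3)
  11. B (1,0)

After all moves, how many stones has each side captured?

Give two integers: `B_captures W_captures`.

Answer: 1 0

Derivation:
Move 1: B@(0,1) -> caps B=0 W=0
Move 2: W@(3,1) -> caps B=0 W=0
Move 3: B@(2,1) -> caps B=0 W=0
Move 4: W@(1,1) -> caps B=0 W=0
Move 5: B@(1,2) -> caps B=0 W=0
Move 6: W@(0,2) -> caps B=0 W=0
Move 7: B@(2,3) -> caps B=0 W=0
Move 8: W@(1,3) -> caps B=0 W=0
Move 9: B@(0,0) -> caps B=0 W=0
Move 10: W@(0,3) -> caps B=0 W=0
Move 11: B@(1,0) -> caps B=1 W=0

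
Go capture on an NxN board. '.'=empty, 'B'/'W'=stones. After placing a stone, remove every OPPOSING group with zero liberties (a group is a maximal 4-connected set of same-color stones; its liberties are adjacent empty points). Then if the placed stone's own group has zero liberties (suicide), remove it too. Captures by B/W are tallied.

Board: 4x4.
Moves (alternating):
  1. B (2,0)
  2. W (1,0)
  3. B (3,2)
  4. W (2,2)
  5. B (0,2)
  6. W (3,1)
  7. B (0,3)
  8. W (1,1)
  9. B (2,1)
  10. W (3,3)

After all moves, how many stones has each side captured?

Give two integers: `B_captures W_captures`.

Move 1: B@(2,0) -> caps B=0 W=0
Move 2: W@(1,0) -> caps B=0 W=0
Move 3: B@(3,2) -> caps B=0 W=0
Move 4: W@(2,2) -> caps B=0 W=0
Move 5: B@(0,2) -> caps B=0 W=0
Move 6: W@(3,1) -> caps B=0 W=0
Move 7: B@(0,3) -> caps B=0 W=0
Move 8: W@(1,1) -> caps B=0 W=0
Move 9: B@(2,1) -> caps B=0 W=0
Move 10: W@(3,3) -> caps B=0 W=1

Answer: 0 1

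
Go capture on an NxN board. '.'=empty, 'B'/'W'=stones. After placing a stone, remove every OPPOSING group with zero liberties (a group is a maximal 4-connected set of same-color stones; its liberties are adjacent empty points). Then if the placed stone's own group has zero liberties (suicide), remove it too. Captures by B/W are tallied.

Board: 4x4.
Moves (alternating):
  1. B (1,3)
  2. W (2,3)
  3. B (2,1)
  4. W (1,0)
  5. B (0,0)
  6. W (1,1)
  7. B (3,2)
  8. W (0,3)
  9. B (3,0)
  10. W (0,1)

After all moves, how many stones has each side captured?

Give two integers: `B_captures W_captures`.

Move 1: B@(1,3) -> caps B=0 W=0
Move 2: W@(2,3) -> caps B=0 W=0
Move 3: B@(2,1) -> caps B=0 W=0
Move 4: W@(1,0) -> caps B=0 W=0
Move 5: B@(0,0) -> caps B=0 W=0
Move 6: W@(1,1) -> caps B=0 W=0
Move 7: B@(3,2) -> caps B=0 W=0
Move 8: W@(0,3) -> caps B=0 W=0
Move 9: B@(3,0) -> caps B=0 W=0
Move 10: W@(0,1) -> caps B=0 W=1

Answer: 0 1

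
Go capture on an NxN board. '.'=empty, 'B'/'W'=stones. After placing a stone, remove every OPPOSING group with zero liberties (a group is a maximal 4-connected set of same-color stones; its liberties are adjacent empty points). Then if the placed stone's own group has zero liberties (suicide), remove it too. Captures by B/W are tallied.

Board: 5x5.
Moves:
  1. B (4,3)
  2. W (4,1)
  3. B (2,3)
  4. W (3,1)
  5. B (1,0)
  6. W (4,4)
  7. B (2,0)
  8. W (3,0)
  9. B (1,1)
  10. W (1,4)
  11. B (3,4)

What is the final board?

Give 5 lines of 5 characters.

Move 1: B@(4,3) -> caps B=0 W=0
Move 2: W@(4,1) -> caps B=0 W=0
Move 3: B@(2,3) -> caps B=0 W=0
Move 4: W@(3,1) -> caps B=0 W=0
Move 5: B@(1,0) -> caps B=0 W=0
Move 6: W@(4,4) -> caps B=0 W=0
Move 7: B@(2,0) -> caps B=0 W=0
Move 8: W@(3,0) -> caps B=0 W=0
Move 9: B@(1,1) -> caps B=0 W=0
Move 10: W@(1,4) -> caps B=0 W=0
Move 11: B@(3,4) -> caps B=1 W=0

Answer: .....
BB..W
B..B.
WW..B
.W.B.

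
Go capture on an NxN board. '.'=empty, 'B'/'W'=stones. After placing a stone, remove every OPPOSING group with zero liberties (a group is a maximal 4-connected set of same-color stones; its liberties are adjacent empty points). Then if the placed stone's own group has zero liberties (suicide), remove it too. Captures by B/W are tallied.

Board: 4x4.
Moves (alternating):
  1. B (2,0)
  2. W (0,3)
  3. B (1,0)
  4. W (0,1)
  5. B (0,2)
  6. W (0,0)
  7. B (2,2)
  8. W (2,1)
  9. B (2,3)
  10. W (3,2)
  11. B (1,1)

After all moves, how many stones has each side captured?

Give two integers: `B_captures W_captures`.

Move 1: B@(2,0) -> caps B=0 W=0
Move 2: W@(0,3) -> caps B=0 W=0
Move 3: B@(1,0) -> caps B=0 W=0
Move 4: W@(0,1) -> caps B=0 W=0
Move 5: B@(0,2) -> caps B=0 W=0
Move 6: W@(0,0) -> caps B=0 W=0
Move 7: B@(2,2) -> caps B=0 W=0
Move 8: W@(2,1) -> caps B=0 W=0
Move 9: B@(2,3) -> caps B=0 W=0
Move 10: W@(3,2) -> caps B=0 W=0
Move 11: B@(1,1) -> caps B=2 W=0

Answer: 2 0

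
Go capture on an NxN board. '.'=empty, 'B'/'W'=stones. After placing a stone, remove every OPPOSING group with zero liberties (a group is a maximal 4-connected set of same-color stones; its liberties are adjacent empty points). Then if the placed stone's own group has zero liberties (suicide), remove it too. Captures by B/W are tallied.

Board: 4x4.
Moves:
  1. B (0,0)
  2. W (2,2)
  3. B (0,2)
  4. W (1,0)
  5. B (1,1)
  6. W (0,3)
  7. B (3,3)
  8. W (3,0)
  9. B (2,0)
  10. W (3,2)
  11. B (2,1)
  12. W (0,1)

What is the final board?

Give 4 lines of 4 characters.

Move 1: B@(0,0) -> caps B=0 W=0
Move 2: W@(2,2) -> caps B=0 W=0
Move 3: B@(0,2) -> caps B=0 W=0
Move 4: W@(1,0) -> caps B=0 W=0
Move 5: B@(1,1) -> caps B=0 W=0
Move 6: W@(0,3) -> caps B=0 W=0
Move 7: B@(3,3) -> caps B=0 W=0
Move 8: W@(3,0) -> caps B=0 W=0
Move 9: B@(2,0) -> caps B=1 W=0
Move 10: W@(3,2) -> caps B=1 W=0
Move 11: B@(2,1) -> caps B=1 W=0
Move 12: W@(0,1) -> caps B=1 W=0

Answer: B.BW
.B..
BBW.
W.WB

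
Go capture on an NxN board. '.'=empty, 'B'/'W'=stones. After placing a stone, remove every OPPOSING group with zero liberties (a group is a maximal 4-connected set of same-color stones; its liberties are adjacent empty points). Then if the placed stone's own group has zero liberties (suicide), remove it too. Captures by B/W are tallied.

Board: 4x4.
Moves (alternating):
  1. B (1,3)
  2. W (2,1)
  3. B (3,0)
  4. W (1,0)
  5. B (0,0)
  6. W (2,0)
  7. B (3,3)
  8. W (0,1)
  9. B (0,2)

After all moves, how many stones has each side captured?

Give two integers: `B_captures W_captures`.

Answer: 0 1

Derivation:
Move 1: B@(1,3) -> caps B=0 W=0
Move 2: W@(2,1) -> caps B=0 W=0
Move 3: B@(3,0) -> caps B=0 W=0
Move 4: W@(1,0) -> caps B=0 W=0
Move 5: B@(0,0) -> caps B=0 W=0
Move 6: W@(2,0) -> caps B=0 W=0
Move 7: B@(3,3) -> caps B=0 W=0
Move 8: W@(0,1) -> caps B=0 W=1
Move 9: B@(0,2) -> caps B=0 W=1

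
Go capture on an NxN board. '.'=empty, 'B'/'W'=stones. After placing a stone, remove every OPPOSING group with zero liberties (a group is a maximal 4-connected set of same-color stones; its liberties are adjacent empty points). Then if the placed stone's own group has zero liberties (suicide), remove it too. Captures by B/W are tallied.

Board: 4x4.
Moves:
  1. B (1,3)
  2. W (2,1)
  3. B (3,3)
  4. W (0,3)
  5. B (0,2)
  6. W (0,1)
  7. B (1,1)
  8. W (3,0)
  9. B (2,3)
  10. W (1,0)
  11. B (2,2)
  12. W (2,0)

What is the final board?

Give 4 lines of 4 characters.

Move 1: B@(1,3) -> caps B=0 W=0
Move 2: W@(2,1) -> caps B=0 W=0
Move 3: B@(3,3) -> caps B=0 W=0
Move 4: W@(0,3) -> caps B=0 W=0
Move 5: B@(0,2) -> caps B=1 W=0
Move 6: W@(0,1) -> caps B=1 W=0
Move 7: B@(1,1) -> caps B=1 W=0
Move 8: W@(3,0) -> caps B=1 W=0
Move 9: B@(2,3) -> caps B=1 W=0
Move 10: W@(1,0) -> caps B=1 W=0
Move 11: B@(2,2) -> caps B=1 W=0
Move 12: W@(2,0) -> caps B=1 W=0

Answer: .WB.
WB.B
WWBB
W..B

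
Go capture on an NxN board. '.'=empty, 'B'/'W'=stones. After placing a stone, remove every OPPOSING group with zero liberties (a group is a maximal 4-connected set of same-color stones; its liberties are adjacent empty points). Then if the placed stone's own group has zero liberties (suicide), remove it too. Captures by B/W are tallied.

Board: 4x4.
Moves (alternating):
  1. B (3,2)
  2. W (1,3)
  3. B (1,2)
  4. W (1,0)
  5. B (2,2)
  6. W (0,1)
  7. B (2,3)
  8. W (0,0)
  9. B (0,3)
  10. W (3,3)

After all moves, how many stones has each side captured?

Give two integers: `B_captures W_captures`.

Move 1: B@(3,2) -> caps B=0 W=0
Move 2: W@(1,3) -> caps B=0 W=0
Move 3: B@(1,2) -> caps B=0 W=0
Move 4: W@(1,0) -> caps B=0 W=0
Move 5: B@(2,2) -> caps B=0 W=0
Move 6: W@(0,1) -> caps B=0 W=0
Move 7: B@(2,3) -> caps B=0 W=0
Move 8: W@(0,0) -> caps B=0 W=0
Move 9: B@(0,3) -> caps B=1 W=0
Move 10: W@(3,3) -> caps B=1 W=0

Answer: 1 0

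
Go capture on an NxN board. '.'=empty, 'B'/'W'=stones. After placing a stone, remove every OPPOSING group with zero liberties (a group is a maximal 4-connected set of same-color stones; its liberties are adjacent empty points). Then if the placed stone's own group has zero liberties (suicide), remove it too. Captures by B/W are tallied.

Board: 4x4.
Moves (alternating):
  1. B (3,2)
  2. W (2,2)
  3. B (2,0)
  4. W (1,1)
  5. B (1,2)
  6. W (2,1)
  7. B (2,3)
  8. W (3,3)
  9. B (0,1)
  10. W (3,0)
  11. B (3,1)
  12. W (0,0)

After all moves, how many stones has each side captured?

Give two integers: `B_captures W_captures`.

Move 1: B@(3,2) -> caps B=0 W=0
Move 2: W@(2,2) -> caps B=0 W=0
Move 3: B@(2,0) -> caps B=0 W=0
Move 4: W@(1,1) -> caps B=0 W=0
Move 5: B@(1,2) -> caps B=0 W=0
Move 6: W@(2,1) -> caps B=0 W=0
Move 7: B@(2,3) -> caps B=0 W=0
Move 8: W@(3,3) -> caps B=0 W=0
Move 9: B@(0,1) -> caps B=0 W=0
Move 10: W@(3,0) -> caps B=0 W=0
Move 11: B@(3,1) -> caps B=1 W=0
Move 12: W@(0,0) -> caps B=1 W=0

Answer: 1 0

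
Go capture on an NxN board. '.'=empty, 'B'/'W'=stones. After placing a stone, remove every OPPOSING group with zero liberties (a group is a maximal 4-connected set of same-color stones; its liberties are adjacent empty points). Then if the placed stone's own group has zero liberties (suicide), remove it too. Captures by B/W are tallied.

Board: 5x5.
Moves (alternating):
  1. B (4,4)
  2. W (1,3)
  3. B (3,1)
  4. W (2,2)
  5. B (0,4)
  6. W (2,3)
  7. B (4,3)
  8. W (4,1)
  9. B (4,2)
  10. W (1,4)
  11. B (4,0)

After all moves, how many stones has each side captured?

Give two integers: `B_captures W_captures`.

Move 1: B@(4,4) -> caps B=0 W=0
Move 2: W@(1,3) -> caps B=0 W=0
Move 3: B@(3,1) -> caps B=0 W=0
Move 4: W@(2,2) -> caps B=0 W=0
Move 5: B@(0,4) -> caps B=0 W=0
Move 6: W@(2,3) -> caps B=0 W=0
Move 7: B@(4,3) -> caps B=0 W=0
Move 8: W@(4,1) -> caps B=0 W=0
Move 9: B@(4,2) -> caps B=0 W=0
Move 10: W@(1,4) -> caps B=0 W=0
Move 11: B@(4,0) -> caps B=1 W=0

Answer: 1 0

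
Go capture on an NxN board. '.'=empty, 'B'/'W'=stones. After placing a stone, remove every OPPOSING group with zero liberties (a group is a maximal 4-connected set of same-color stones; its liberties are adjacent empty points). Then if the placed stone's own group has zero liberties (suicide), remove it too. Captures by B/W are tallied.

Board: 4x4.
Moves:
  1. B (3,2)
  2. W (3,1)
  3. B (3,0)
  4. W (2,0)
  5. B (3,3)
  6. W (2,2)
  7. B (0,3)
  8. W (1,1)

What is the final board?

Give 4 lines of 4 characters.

Move 1: B@(3,2) -> caps B=0 W=0
Move 2: W@(3,1) -> caps B=0 W=0
Move 3: B@(3,0) -> caps B=0 W=0
Move 4: W@(2,0) -> caps B=0 W=1
Move 5: B@(3,3) -> caps B=0 W=1
Move 6: W@(2,2) -> caps B=0 W=1
Move 7: B@(0,3) -> caps B=0 W=1
Move 8: W@(1,1) -> caps B=0 W=1

Answer: ...B
.W..
W.W.
.WBB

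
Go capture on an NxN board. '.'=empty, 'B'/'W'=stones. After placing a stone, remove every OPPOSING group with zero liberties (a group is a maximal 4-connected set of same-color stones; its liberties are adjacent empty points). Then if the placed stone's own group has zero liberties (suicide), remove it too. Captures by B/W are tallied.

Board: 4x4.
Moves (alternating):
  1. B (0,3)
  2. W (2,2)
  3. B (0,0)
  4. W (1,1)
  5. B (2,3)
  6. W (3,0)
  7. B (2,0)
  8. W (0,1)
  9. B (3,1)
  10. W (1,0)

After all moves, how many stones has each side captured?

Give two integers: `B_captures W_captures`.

Move 1: B@(0,3) -> caps B=0 W=0
Move 2: W@(2,2) -> caps B=0 W=0
Move 3: B@(0,0) -> caps B=0 W=0
Move 4: W@(1,1) -> caps B=0 W=0
Move 5: B@(2,3) -> caps B=0 W=0
Move 6: W@(3,0) -> caps B=0 W=0
Move 7: B@(2,0) -> caps B=0 W=0
Move 8: W@(0,1) -> caps B=0 W=0
Move 9: B@(3,1) -> caps B=1 W=0
Move 10: W@(1,0) -> caps B=1 W=1

Answer: 1 1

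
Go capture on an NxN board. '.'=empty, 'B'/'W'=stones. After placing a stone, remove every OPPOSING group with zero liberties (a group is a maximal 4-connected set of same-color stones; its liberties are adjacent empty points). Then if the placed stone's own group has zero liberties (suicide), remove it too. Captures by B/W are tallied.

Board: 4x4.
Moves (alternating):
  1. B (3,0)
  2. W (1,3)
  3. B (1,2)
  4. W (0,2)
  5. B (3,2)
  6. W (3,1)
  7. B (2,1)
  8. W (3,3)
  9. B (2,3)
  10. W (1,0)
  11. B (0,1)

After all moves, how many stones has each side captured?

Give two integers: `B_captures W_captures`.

Move 1: B@(3,0) -> caps B=0 W=0
Move 2: W@(1,3) -> caps B=0 W=0
Move 3: B@(1,2) -> caps B=0 W=0
Move 4: W@(0,2) -> caps B=0 W=0
Move 5: B@(3,2) -> caps B=0 W=0
Move 6: W@(3,1) -> caps B=0 W=0
Move 7: B@(2,1) -> caps B=1 W=0
Move 8: W@(3,3) -> caps B=1 W=0
Move 9: B@(2,3) -> caps B=2 W=0
Move 10: W@(1,0) -> caps B=2 W=0
Move 11: B@(0,1) -> caps B=2 W=0

Answer: 2 0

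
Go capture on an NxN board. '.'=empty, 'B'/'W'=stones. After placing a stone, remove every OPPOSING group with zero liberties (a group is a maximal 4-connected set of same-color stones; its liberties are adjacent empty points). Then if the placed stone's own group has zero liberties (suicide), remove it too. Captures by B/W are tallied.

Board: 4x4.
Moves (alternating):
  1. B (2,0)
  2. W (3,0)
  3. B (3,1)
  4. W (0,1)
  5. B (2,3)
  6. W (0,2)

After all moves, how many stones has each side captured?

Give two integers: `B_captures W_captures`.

Answer: 1 0

Derivation:
Move 1: B@(2,0) -> caps B=0 W=0
Move 2: W@(3,0) -> caps B=0 W=0
Move 3: B@(3,1) -> caps B=1 W=0
Move 4: W@(0,1) -> caps B=1 W=0
Move 5: B@(2,3) -> caps B=1 W=0
Move 6: W@(0,2) -> caps B=1 W=0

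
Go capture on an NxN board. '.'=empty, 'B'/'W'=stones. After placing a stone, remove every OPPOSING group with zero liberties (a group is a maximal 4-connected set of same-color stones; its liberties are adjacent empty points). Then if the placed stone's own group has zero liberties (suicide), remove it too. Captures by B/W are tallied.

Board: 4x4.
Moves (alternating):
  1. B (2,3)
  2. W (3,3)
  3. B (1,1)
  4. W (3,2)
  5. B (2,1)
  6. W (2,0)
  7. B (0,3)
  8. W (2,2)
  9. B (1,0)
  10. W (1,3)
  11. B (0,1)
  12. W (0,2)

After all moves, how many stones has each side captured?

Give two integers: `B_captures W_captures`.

Answer: 0 2

Derivation:
Move 1: B@(2,3) -> caps B=0 W=0
Move 2: W@(3,3) -> caps B=0 W=0
Move 3: B@(1,1) -> caps B=0 W=0
Move 4: W@(3,2) -> caps B=0 W=0
Move 5: B@(2,1) -> caps B=0 W=0
Move 6: W@(2,0) -> caps B=0 W=0
Move 7: B@(0,3) -> caps B=0 W=0
Move 8: W@(2,2) -> caps B=0 W=0
Move 9: B@(1,0) -> caps B=0 W=0
Move 10: W@(1,3) -> caps B=0 W=1
Move 11: B@(0,1) -> caps B=0 W=1
Move 12: W@(0,2) -> caps B=0 W=2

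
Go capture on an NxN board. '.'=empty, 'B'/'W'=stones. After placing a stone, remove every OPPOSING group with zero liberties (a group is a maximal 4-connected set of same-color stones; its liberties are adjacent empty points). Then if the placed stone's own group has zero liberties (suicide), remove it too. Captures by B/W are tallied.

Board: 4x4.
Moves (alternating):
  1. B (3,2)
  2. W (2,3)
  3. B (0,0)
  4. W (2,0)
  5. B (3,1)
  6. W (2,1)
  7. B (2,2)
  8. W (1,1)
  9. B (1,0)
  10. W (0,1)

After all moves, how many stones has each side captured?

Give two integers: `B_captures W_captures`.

Answer: 0 2

Derivation:
Move 1: B@(3,2) -> caps B=0 W=0
Move 2: W@(2,3) -> caps B=0 W=0
Move 3: B@(0,0) -> caps B=0 W=0
Move 4: W@(2,0) -> caps B=0 W=0
Move 5: B@(3,1) -> caps B=0 W=0
Move 6: W@(2,1) -> caps B=0 W=0
Move 7: B@(2,2) -> caps B=0 W=0
Move 8: W@(1,1) -> caps B=0 W=0
Move 9: B@(1,0) -> caps B=0 W=0
Move 10: W@(0,1) -> caps B=0 W=2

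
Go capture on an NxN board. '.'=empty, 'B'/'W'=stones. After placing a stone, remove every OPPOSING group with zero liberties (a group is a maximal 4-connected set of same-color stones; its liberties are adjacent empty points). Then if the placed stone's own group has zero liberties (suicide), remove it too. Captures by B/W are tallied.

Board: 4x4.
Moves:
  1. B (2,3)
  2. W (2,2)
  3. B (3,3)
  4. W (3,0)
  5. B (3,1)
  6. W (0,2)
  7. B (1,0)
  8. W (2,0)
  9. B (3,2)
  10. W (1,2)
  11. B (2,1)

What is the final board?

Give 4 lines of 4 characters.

Answer: ..W.
B.W.
.BWB
.BBB

Derivation:
Move 1: B@(2,3) -> caps B=0 W=0
Move 2: W@(2,2) -> caps B=0 W=0
Move 3: B@(3,3) -> caps B=0 W=0
Move 4: W@(3,0) -> caps B=0 W=0
Move 5: B@(3,1) -> caps B=0 W=0
Move 6: W@(0,2) -> caps B=0 W=0
Move 7: B@(1,0) -> caps B=0 W=0
Move 8: W@(2,0) -> caps B=0 W=0
Move 9: B@(3,2) -> caps B=0 W=0
Move 10: W@(1,2) -> caps B=0 W=0
Move 11: B@(2,1) -> caps B=2 W=0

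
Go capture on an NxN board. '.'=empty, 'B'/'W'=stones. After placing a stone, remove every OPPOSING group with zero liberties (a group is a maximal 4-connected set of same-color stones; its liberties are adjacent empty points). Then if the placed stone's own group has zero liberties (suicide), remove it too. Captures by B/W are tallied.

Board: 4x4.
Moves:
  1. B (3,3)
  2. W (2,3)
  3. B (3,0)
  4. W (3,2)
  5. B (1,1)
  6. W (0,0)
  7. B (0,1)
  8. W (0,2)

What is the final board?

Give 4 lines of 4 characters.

Answer: WBW.
.B..
...W
B.W.

Derivation:
Move 1: B@(3,3) -> caps B=0 W=0
Move 2: W@(2,3) -> caps B=0 W=0
Move 3: B@(3,0) -> caps B=0 W=0
Move 4: W@(3,2) -> caps B=0 W=1
Move 5: B@(1,1) -> caps B=0 W=1
Move 6: W@(0,0) -> caps B=0 W=1
Move 7: B@(0,1) -> caps B=0 W=1
Move 8: W@(0,2) -> caps B=0 W=1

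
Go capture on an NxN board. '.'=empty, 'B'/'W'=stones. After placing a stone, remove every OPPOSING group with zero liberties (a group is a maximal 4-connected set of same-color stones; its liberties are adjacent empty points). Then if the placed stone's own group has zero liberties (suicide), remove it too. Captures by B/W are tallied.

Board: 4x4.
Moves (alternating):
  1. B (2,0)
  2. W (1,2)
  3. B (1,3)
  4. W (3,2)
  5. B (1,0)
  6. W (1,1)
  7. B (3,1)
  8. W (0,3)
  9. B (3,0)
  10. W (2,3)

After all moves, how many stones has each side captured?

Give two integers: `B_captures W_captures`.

Move 1: B@(2,0) -> caps B=0 W=0
Move 2: W@(1,2) -> caps B=0 W=0
Move 3: B@(1,3) -> caps B=0 W=0
Move 4: W@(3,2) -> caps B=0 W=0
Move 5: B@(1,0) -> caps B=0 W=0
Move 6: W@(1,1) -> caps B=0 W=0
Move 7: B@(3,1) -> caps B=0 W=0
Move 8: W@(0,3) -> caps B=0 W=0
Move 9: B@(3,0) -> caps B=0 W=0
Move 10: W@(2,3) -> caps B=0 W=1

Answer: 0 1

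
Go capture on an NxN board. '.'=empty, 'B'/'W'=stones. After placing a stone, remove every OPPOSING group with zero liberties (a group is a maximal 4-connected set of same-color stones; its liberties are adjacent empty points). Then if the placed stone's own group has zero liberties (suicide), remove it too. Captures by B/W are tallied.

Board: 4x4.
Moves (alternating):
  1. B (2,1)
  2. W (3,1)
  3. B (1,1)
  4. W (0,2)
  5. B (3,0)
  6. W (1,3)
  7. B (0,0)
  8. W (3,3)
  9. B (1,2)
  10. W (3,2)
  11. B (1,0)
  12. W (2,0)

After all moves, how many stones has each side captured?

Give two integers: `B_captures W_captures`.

Move 1: B@(2,1) -> caps B=0 W=0
Move 2: W@(3,1) -> caps B=0 W=0
Move 3: B@(1,1) -> caps B=0 W=0
Move 4: W@(0,2) -> caps B=0 W=0
Move 5: B@(3,0) -> caps B=0 W=0
Move 6: W@(1,3) -> caps B=0 W=0
Move 7: B@(0,0) -> caps B=0 W=0
Move 8: W@(3,3) -> caps B=0 W=0
Move 9: B@(1,2) -> caps B=0 W=0
Move 10: W@(3,2) -> caps B=0 W=0
Move 11: B@(1,0) -> caps B=0 W=0
Move 12: W@(2,0) -> caps B=0 W=1

Answer: 0 1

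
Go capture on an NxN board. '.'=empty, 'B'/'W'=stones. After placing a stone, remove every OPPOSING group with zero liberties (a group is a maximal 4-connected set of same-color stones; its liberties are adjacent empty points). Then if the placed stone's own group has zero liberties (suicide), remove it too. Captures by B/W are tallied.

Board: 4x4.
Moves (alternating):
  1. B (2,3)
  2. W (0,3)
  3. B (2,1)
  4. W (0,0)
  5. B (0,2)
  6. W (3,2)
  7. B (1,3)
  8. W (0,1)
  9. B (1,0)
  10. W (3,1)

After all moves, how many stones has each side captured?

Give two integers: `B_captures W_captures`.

Answer: 1 0

Derivation:
Move 1: B@(2,3) -> caps B=0 W=0
Move 2: W@(0,3) -> caps B=0 W=0
Move 3: B@(2,1) -> caps B=0 W=0
Move 4: W@(0,0) -> caps B=0 W=0
Move 5: B@(0,2) -> caps B=0 W=0
Move 6: W@(3,2) -> caps B=0 W=0
Move 7: B@(1,3) -> caps B=1 W=0
Move 8: W@(0,1) -> caps B=1 W=0
Move 9: B@(1,0) -> caps B=1 W=0
Move 10: W@(3,1) -> caps B=1 W=0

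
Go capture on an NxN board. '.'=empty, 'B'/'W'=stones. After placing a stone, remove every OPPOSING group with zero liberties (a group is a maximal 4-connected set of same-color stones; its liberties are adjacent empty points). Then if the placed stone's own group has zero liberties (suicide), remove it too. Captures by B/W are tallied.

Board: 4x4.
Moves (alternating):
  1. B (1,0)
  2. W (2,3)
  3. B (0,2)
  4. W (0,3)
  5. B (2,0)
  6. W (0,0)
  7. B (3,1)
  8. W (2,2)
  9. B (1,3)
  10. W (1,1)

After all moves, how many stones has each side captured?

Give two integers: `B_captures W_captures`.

Answer: 1 0

Derivation:
Move 1: B@(1,0) -> caps B=0 W=0
Move 2: W@(2,3) -> caps B=0 W=0
Move 3: B@(0,2) -> caps B=0 W=0
Move 4: W@(0,3) -> caps B=0 W=0
Move 5: B@(2,0) -> caps B=0 W=0
Move 6: W@(0,0) -> caps B=0 W=0
Move 7: B@(3,1) -> caps B=0 W=0
Move 8: W@(2,2) -> caps B=0 W=0
Move 9: B@(1,3) -> caps B=1 W=0
Move 10: W@(1,1) -> caps B=1 W=0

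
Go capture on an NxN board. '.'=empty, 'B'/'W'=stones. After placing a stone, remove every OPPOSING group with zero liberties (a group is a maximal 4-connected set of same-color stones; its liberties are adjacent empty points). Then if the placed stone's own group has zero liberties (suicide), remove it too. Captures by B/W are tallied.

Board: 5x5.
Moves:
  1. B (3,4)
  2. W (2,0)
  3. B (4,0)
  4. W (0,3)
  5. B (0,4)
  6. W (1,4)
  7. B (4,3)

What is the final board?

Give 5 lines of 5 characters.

Answer: ...W.
....W
W....
....B
B..B.

Derivation:
Move 1: B@(3,4) -> caps B=0 W=0
Move 2: W@(2,0) -> caps B=0 W=0
Move 3: B@(4,0) -> caps B=0 W=0
Move 4: W@(0,3) -> caps B=0 W=0
Move 5: B@(0,4) -> caps B=0 W=0
Move 6: W@(1,4) -> caps B=0 W=1
Move 7: B@(4,3) -> caps B=0 W=1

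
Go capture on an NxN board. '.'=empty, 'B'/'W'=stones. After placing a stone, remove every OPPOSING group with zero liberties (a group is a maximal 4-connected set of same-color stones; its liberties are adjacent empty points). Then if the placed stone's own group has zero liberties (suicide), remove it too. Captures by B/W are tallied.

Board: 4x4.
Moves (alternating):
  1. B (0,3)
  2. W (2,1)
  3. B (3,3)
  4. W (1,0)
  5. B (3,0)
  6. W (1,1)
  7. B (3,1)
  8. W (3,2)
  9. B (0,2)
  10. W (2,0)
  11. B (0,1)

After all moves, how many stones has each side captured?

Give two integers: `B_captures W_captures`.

Move 1: B@(0,3) -> caps B=0 W=0
Move 2: W@(2,1) -> caps B=0 W=0
Move 3: B@(3,3) -> caps B=0 W=0
Move 4: W@(1,0) -> caps B=0 W=0
Move 5: B@(3,0) -> caps B=0 W=0
Move 6: W@(1,1) -> caps B=0 W=0
Move 7: B@(3,1) -> caps B=0 W=0
Move 8: W@(3,2) -> caps B=0 W=0
Move 9: B@(0,2) -> caps B=0 W=0
Move 10: W@(2,0) -> caps B=0 W=2
Move 11: B@(0,1) -> caps B=0 W=2

Answer: 0 2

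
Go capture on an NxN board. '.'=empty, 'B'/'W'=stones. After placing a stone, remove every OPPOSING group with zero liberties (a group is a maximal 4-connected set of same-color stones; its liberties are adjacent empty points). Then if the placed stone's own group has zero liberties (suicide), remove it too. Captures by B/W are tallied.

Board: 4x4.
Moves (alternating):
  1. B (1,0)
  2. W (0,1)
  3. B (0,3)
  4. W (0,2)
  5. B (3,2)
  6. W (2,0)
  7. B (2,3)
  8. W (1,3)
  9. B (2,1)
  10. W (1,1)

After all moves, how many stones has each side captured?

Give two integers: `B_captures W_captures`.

Answer: 0 1

Derivation:
Move 1: B@(1,0) -> caps B=0 W=0
Move 2: W@(0,1) -> caps B=0 W=0
Move 3: B@(0,3) -> caps B=0 W=0
Move 4: W@(0,2) -> caps B=0 W=0
Move 5: B@(3,2) -> caps B=0 W=0
Move 6: W@(2,0) -> caps B=0 W=0
Move 7: B@(2,3) -> caps B=0 W=0
Move 8: W@(1,3) -> caps B=0 W=1
Move 9: B@(2,1) -> caps B=0 W=1
Move 10: W@(1,1) -> caps B=0 W=1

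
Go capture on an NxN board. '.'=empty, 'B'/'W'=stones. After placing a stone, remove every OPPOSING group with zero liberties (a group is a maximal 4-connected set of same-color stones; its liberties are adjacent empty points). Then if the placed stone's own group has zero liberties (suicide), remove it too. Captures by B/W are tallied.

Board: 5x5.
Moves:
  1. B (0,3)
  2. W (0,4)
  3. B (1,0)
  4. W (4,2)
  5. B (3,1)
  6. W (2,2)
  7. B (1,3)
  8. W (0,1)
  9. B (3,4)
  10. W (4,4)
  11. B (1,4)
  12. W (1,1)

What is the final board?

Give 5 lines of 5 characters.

Move 1: B@(0,3) -> caps B=0 W=0
Move 2: W@(0,4) -> caps B=0 W=0
Move 3: B@(1,0) -> caps B=0 W=0
Move 4: W@(4,2) -> caps B=0 W=0
Move 5: B@(3,1) -> caps B=0 W=0
Move 6: W@(2,2) -> caps B=0 W=0
Move 7: B@(1,3) -> caps B=0 W=0
Move 8: W@(0,1) -> caps B=0 W=0
Move 9: B@(3,4) -> caps B=0 W=0
Move 10: W@(4,4) -> caps B=0 W=0
Move 11: B@(1,4) -> caps B=1 W=0
Move 12: W@(1,1) -> caps B=1 W=0

Answer: .W.B.
BW.BB
..W..
.B..B
..W.W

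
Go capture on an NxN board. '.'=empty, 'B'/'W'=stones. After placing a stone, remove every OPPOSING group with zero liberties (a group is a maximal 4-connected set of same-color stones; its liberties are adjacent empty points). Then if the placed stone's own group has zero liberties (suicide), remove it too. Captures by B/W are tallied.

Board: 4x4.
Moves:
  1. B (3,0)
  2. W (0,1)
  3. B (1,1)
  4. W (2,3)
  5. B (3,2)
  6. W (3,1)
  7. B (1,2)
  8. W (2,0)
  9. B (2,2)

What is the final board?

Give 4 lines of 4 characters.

Answer: .W..
.BB.
W.BW
.WB.

Derivation:
Move 1: B@(3,0) -> caps B=0 W=0
Move 2: W@(0,1) -> caps B=0 W=0
Move 3: B@(1,1) -> caps B=0 W=0
Move 4: W@(2,3) -> caps B=0 W=0
Move 5: B@(3,2) -> caps B=0 W=0
Move 6: W@(3,1) -> caps B=0 W=0
Move 7: B@(1,2) -> caps B=0 W=0
Move 8: W@(2,0) -> caps B=0 W=1
Move 9: B@(2,2) -> caps B=0 W=1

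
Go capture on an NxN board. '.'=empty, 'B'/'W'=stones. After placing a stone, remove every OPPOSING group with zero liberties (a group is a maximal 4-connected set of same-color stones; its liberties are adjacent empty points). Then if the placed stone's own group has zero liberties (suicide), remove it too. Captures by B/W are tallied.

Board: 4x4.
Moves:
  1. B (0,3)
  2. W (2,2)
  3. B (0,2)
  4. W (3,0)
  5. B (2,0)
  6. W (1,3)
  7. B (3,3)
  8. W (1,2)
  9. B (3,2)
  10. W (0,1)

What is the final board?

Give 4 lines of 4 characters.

Move 1: B@(0,3) -> caps B=0 W=0
Move 2: W@(2,2) -> caps B=0 W=0
Move 3: B@(0,2) -> caps B=0 W=0
Move 4: W@(3,0) -> caps B=0 W=0
Move 5: B@(2,0) -> caps B=0 W=0
Move 6: W@(1,3) -> caps B=0 W=0
Move 7: B@(3,3) -> caps B=0 W=0
Move 8: W@(1,2) -> caps B=0 W=0
Move 9: B@(3,2) -> caps B=0 W=0
Move 10: W@(0,1) -> caps B=0 W=2

Answer: .W..
..WW
B.W.
W.BB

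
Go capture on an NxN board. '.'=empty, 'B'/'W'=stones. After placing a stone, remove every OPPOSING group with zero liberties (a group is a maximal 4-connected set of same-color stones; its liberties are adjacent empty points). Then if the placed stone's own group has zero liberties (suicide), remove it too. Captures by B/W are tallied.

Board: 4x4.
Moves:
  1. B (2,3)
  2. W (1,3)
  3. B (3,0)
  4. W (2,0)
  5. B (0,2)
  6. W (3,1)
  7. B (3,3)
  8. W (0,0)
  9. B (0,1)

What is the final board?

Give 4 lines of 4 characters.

Answer: WBB.
...W
W..B
.W.B

Derivation:
Move 1: B@(2,3) -> caps B=0 W=0
Move 2: W@(1,3) -> caps B=0 W=0
Move 3: B@(3,0) -> caps B=0 W=0
Move 4: W@(2,0) -> caps B=0 W=0
Move 5: B@(0,2) -> caps B=0 W=0
Move 6: W@(3,1) -> caps B=0 W=1
Move 7: B@(3,3) -> caps B=0 W=1
Move 8: W@(0,0) -> caps B=0 W=1
Move 9: B@(0,1) -> caps B=0 W=1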